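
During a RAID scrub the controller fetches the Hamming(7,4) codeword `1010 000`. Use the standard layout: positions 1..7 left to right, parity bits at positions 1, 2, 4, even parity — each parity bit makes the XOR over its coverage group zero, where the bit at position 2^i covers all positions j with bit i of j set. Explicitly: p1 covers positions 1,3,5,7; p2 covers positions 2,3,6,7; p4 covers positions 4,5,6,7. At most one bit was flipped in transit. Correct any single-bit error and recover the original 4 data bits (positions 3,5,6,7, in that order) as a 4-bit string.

s1: b1⊕b3⊕b5⊕b7 = 1⊕1⊕0⊕0 = 0
s2: b2⊕b3⊕b6⊕b7 = 0⊕1⊕0⊕0 = 1
s4: b4⊕b5⊕b6⊕b7 = 0⊕0⊕0⊕0 = 0
Syndrome (s4...s1) = 010 → position 2.
Flip bit 2: corrected codeword = 1110000
Data bits at positions 3,5,6,7: 1000

1000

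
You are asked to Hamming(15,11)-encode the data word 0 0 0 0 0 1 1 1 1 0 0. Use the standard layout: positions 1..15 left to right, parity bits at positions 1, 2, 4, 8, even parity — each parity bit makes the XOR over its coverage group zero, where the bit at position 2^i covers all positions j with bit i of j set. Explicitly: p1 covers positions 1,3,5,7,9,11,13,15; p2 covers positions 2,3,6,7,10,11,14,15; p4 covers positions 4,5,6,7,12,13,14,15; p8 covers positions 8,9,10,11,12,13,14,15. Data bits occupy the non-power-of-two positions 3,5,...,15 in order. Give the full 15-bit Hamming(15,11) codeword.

000000000111100

Place data bits at non-power-of-two positions: b3=0, b5=0, b6=0, b7=0, b9=0, b10=1, b11=1, b12=1, b13=1, b14=0, b15=0.
p1 = XOR of data positions {3,5,7,9,11,13,15} = 0⊕0⊕0⊕0⊕1⊕1⊕0 = 0
p2 = XOR of data positions {3,6,7,10,11,14,15} = 0⊕0⊕0⊕1⊕1⊕0⊕0 = 0
p4 = XOR of data positions {5,6,7,12,13,14,15} = 0⊕0⊕0⊕1⊕1⊕0⊕0 = 0
p8 = XOR of data positions {9,10,11,12,13,14,15} = 0⊕1⊕1⊕1⊕1⊕0⊕0 = 0
Codeword b1..b15 = 000000000111100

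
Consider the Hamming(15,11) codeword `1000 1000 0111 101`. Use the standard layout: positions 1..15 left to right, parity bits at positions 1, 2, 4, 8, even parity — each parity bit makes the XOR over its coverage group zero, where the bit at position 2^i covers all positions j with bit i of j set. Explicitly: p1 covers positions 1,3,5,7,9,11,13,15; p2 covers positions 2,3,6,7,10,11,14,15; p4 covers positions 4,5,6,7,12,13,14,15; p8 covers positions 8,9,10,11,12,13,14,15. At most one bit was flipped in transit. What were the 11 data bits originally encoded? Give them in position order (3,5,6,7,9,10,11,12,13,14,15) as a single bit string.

01000101101

s1: b1⊕b3⊕b5⊕b7⊕b9⊕b11⊕b13⊕b15 = 1⊕0⊕1⊕0⊕0⊕1⊕1⊕1 = 1
s2: b2⊕b3⊕b6⊕b7⊕b10⊕b11⊕b14⊕b15 = 0⊕0⊕0⊕0⊕1⊕1⊕0⊕1 = 1
s4: b4⊕b5⊕b6⊕b7⊕b12⊕b13⊕b14⊕b15 = 0⊕1⊕0⊕0⊕1⊕1⊕0⊕1 = 0
s8: b8⊕b9⊕b10⊕b11⊕b12⊕b13⊕b14⊕b15 = 0⊕0⊕1⊕1⊕1⊕1⊕0⊕1 = 1
Syndrome (s8...s1) = 1011 → position 11.
Flip bit 11: corrected codeword = 100010000101101
Data bits at positions 3,5,6,7,9,10,11,12,13,14,15: 01000101101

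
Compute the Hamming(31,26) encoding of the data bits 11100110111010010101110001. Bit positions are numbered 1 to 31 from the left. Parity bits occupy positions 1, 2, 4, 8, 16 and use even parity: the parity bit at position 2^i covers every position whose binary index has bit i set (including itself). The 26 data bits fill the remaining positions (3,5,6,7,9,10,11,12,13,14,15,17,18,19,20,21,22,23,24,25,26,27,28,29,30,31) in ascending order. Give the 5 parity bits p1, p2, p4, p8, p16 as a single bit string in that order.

01011

Place data bits at non-power-of-two positions: b3=1, b5=1, b6=1, b7=0, b9=0, b10=1, b11=1, b12=0, b13=1, b14=1, b15=1, b17=0, b18=1, b19=0, b20=0, b21=1, b22=0, b23=1, b24=0, b25=1, b26=1, b27=1, b28=0, b29=0, b30=0, b31=1.
p1 = XOR of data positions {3,5,7,9,11,13,15,17,19,21,23,25,27,29,31} = 1⊕1⊕0⊕0⊕1⊕1⊕1⊕0⊕0⊕1⊕1⊕1⊕1⊕0⊕1 = 0
p2 = XOR of data positions {3,6,7,10,11,14,15,18,19,22,23,26,27,30,31} = 1⊕1⊕0⊕1⊕1⊕1⊕1⊕1⊕0⊕0⊕1⊕1⊕1⊕0⊕1 = 1
p4 = XOR of data positions {5,6,7,12,13,14,15,20,21,22,23,28,29,30,31} = 1⊕1⊕0⊕0⊕1⊕1⊕1⊕0⊕1⊕0⊕1⊕0⊕0⊕0⊕1 = 0
p8 = XOR of data positions {9,10,11,12,13,14,15,24,25,26,27,28,29,30,31} = 0⊕1⊕1⊕0⊕1⊕1⊕1⊕0⊕1⊕1⊕1⊕0⊕0⊕0⊕1 = 1
p16 = XOR of data positions {17,18,19,20,21,22,23,24,25,26,27,28,29,30,31} = 0⊕1⊕0⊕0⊕1⊕0⊕1⊕0⊕1⊕1⊕1⊕0⊕0⊕0⊕1 = 1
Parity bits p1,p2,p4,p8,p16 = 01011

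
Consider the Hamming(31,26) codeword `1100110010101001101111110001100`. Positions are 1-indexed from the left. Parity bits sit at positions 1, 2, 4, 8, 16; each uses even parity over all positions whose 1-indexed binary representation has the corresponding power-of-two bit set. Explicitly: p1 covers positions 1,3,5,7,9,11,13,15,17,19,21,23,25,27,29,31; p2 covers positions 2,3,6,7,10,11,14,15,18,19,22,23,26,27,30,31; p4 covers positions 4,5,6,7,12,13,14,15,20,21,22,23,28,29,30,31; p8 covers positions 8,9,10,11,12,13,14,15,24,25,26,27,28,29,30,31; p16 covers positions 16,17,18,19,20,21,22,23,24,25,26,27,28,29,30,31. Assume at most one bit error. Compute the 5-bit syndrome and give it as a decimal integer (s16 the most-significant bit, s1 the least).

4

s1: b1⊕b3⊕b5⊕b7⊕b9⊕b11⊕b13⊕b15⊕b17⊕b19⊕b21⊕b23⊕b25⊕b27⊕b29⊕b31 = 1⊕0⊕1⊕0⊕1⊕1⊕1⊕0⊕1⊕1⊕1⊕1⊕0⊕0⊕1⊕0 = 0
s2: b2⊕b3⊕b6⊕b7⊕b10⊕b11⊕b14⊕b15⊕b18⊕b19⊕b22⊕b23⊕b26⊕b27⊕b30⊕b31 = 1⊕0⊕1⊕0⊕0⊕1⊕0⊕0⊕0⊕1⊕1⊕1⊕0⊕0⊕0⊕0 = 0
s4: b4⊕b5⊕b6⊕b7⊕b12⊕b13⊕b14⊕b15⊕b20⊕b21⊕b22⊕b23⊕b28⊕b29⊕b30⊕b31 = 0⊕1⊕1⊕0⊕0⊕1⊕0⊕0⊕1⊕1⊕1⊕1⊕1⊕1⊕0⊕0 = 1
s8: b8⊕b9⊕b10⊕b11⊕b12⊕b13⊕b14⊕b15⊕b24⊕b25⊕b26⊕b27⊕b28⊕b29⊕b30⊕b31 = 0⊕1⊕0⊕1⊕0⊕1⊕0⊕0⊕1⊕0⊕0⊕0⊕1⊕1⊕0⊕0 = 0
s16: b16⊕b17⊕b18⊕b19⊕b20⊕b21⊕b22⊕b23⊕b24⊕b25⊕b26⊕b27⊕b28⊕b29⊕b30⊕b31 = 1⊕1⊕0⊕1⊕1⊕1⊕1⊕1⊕1⊕0⊕0⊕0⊕1⊕1⊕0⊕0 = 0
Syndrome (s16...s1) = 00100 → position 4.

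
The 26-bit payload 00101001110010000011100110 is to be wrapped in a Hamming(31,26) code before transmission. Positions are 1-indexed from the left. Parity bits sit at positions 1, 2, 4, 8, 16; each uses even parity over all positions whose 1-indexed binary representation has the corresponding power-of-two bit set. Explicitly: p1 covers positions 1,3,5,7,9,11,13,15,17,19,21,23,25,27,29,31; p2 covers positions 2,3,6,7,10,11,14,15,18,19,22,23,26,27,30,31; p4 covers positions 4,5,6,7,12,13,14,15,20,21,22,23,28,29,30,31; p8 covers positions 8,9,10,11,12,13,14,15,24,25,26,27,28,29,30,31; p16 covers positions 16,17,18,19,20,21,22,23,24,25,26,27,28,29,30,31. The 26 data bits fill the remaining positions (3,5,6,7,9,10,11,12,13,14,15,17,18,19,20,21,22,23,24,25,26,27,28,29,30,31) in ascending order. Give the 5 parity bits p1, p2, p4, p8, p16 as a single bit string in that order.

Place data bits at non-power-of-two positions: b3=0, b5=0, b6=1, b7=0, b9=1, b10=0, b11=0, b12=1, b13=1, b14=1, b15=0, b17=0, b18=1, b19=0, b20=0, b21=0, b22=0, b23=0, b24=1, b25=1, b26=1, b27=0, b28=0, b29=1, b30=1, b31=0.
p1 = XOR of data positions {3,5,7,9,11,13,15,17,19,21,23,25,27,29,31} = 0⊕0⊕0⊕1⊕0⊕1⊕0⊕0⊕0⊕0⊕0⊕1⊕0⊕1⊕0 = 0
p2 = XOR of data positions {3,6,7,10,11,14,15,18,19,22,23,26,27,30,31} = 0⊕1⊕0⊕0⊕0⊕1⊕0⊕1⊕0⊕0⊕0⊕1⊕0⊕1⊕0 = 1
p4 = XOR of data positions {5,6,7,12,13,14,15,20,21,22,23,28,29,30,31} = 0⊕1⊕0⊕1⊕1⊕1⊕0⊕0⊕0⊕0⊕0⊕0⊕1⊕1⊕0 = 0
p8 = XOR of data positions {9,10,11,12,13,14,15,24,25,26,27,28,29,30,31} = 1⊕0⊕0⊕1⊕1⊕1⊕0⊕1⊕1⊕1⊕0⊕0⊕1⊕1⊕0 = 1
p16 = XOR of data positions {17,18,19,20,21,22,23,24,25,26,27,28,29,30,31} = 0⊕1⊕0⊕0⊕0⊕0⊕0⊕1⊕1⊕1⊕0⊕0⊕1⊕1⊕0 = 0
Parity bits p1,p2,p4,p8,p16 = 01010

01010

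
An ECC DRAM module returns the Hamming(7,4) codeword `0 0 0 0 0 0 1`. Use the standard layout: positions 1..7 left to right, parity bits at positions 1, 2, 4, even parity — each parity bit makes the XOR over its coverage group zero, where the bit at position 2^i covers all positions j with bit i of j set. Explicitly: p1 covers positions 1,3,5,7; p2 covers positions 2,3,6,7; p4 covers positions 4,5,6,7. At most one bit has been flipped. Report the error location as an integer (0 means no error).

s1: b1⊕b3⊕b5⊕b7 = 0⊕0⊕0⊕1 = 1
s2: b2⊕b3⊕b6⊕b7 = 0⊕0⊕0⊕1 = 1
s4: b4⊕b5⊕b6⊕b7 = 0⊕0⊕0⊕1 = 1
Syndrome (s4...s1) = 111 → position 7.

7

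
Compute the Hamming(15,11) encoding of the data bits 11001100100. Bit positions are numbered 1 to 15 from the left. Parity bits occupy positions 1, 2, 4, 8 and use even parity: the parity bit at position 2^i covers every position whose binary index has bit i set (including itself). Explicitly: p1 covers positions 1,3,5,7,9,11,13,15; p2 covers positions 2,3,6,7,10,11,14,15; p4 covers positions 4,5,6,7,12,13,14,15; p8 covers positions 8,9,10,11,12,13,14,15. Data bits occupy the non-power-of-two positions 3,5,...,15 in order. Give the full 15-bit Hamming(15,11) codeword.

Place data bits at non-power-of-two positions: b3=1, b5=1, b6=0, b7=0, b9=1, b10=1, b11=0, b12=0, b13=1, b14=0, b15=0.
p1 = XOR of data positions {3,5,7,9,11,13,15} = 1⊕1⊕0⊕1⊕0⊕1⊕0 = 0
p2 = XOR of data positions {3,6,7,10,11,14,15} = 1⊕0⊕0⊕1⊕0⊕0⊕0 = 0
p4 = XOR of data positions {5,6,7,12,13,14,15} = 1⊕0⊕0⊕0⊕1⊕0⊕0 = 0
p8 = XOR of data positions {9,10,11,12,13,14,15} = 1⊕1⊕0⊕0⊕1⊕0⊕0 = 1
Codeword b1..b15 = 001010011100100

001010011100100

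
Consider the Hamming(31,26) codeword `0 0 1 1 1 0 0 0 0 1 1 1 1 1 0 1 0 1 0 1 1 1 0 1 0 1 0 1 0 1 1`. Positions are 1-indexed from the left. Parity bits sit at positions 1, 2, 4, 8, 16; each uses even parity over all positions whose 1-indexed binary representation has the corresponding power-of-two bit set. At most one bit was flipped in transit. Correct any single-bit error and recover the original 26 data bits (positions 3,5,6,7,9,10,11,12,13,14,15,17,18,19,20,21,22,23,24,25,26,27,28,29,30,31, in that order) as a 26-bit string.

s1: b1⊕b3⊕b5⊕b7⊕b9⊕b11⊕b13⊕b15⊕b17⊕b19⊕b21⊕b23⊕b25⊕b27⊕b29⊕b31 = 0⊕1⊕1⊕0⊕0⊕1⊕1⊕0⊕0⊕0⊕1⊕0⊕0⊕0⊕0⊕1 = 0
s2: b2⊕b3⊕b6⊕b7⊕b10⊕b11⊕b14⊕b15⊕b18⊕b19⊕b22⊕b23⊕b26⊕b27⊕b30⊕b31 = 0⊕1⊕0⊕0⊕1⊕1⊕1⊕0⊕1⊕0⊕1⊕0⊕1⊕0⊕1⊕1 = 1
s4: b4⊕b5⊕b6⊕b7⊕b12⊕b13⊕b14⊕b15⊕b20⊕b21⊕b22⊕b23⊕b28⊕b29⊕b30⊕b31 = 1⊕1⊕0⊕0⊕1⊕1⊕1⊕0⊕1⊕1⊕1⊕0⊕1⊕0⊕1⊕1 = 1
s8: b8⊕b9⊕b10⊕b11⊕b12⊕b13⊕b14⊕b15⊕b24⊕b25⊕b26⊕b27⊕b28⊕b29⊕b30⊕b31 = 0⊕0⊕1⊕1⊕1⊕1⊕1⊕0⊕1⊕0⊕1⊕0⊕1⊕0⊕1⊕1 = 0
s16: b16⊕b17⊕b18⊕b19⊕b20⊕b21⊕b22⊕b23⊕b24⊕b25⊕b26⊕b27⊕b28⊕b29⊕b30⊕b31 = 1⊕0⊕1⊕0⊕1⊕1⊕1⊕0⊕1⊕0⊕1⊕0⊕1⊕0⊕1⊕1 = 0
Syndrome (s16...s1) = 00110 → position 6.
Flip bit 6: corrected codeword = 0011110001111101010111010101011
Data bits at positions 3,5,6,7,9,10,11,12,13,14,15,17,18,19,20,21,22,23,24,25,26,27,28,29,30,31: 11100111110010111010101011

11100111110010111010101011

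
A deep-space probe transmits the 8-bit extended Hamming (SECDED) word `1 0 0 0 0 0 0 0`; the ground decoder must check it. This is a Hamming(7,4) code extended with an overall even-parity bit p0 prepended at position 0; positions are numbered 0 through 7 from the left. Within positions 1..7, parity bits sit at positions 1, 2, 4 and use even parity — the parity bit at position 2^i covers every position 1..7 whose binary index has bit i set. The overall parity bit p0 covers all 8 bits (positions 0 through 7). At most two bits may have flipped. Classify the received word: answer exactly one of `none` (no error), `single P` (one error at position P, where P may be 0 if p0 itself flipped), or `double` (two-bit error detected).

single 0

s1: b1⊕b3⊕b5⊕b7 = 0⊕0⊕0⊕0 = 0
s2: b2⊕b3⊕b6⊕b7 = 0⊕0⊕0⊕0 = 0
s4: b4⊕b5⊕b6⊕b7 = 0⊕0⊕0⊕0 = 0
Syndrome (s4...s1) = 000 → position 0 (no error).
Overall parity (XOR of all 8 bits, including p0): 1⊕0⊕0⊕0⊕0⊕0⊕0⊕0 = 1
Overall=1, syndrome position=0 → single-bit error at position 0.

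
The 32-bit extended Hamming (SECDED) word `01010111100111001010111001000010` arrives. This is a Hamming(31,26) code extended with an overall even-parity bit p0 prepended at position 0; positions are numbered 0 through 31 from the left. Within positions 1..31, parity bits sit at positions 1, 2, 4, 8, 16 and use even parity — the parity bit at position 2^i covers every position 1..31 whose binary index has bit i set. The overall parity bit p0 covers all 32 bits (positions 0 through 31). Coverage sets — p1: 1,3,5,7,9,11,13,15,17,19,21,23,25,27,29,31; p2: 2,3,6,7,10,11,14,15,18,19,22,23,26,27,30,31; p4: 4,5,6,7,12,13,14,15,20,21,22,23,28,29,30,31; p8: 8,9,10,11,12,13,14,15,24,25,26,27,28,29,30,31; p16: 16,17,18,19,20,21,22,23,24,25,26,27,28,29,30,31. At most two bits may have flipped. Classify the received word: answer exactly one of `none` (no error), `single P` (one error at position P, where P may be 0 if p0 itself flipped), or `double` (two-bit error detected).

s1: b1⊕b3⊕b5⊕b7⊕b9⊕b11⊕b13⊕b15⊕b17⊕b19⊕b21⊕b23⊕b25⊕b27⊕b29⊕b31 = 1⊕1⊕1⊕1⊕0⊕1⊕1⊕0⊕0⊕0⊕1⊕0⊕1⊕0⊕0⊕0 = 0
s2: b2⊕b3⊕b6⊕b7⊕b10⊕b11⊕b14⊕b15⊕b18⊕b19⊕b22⊕b23⊕b26⊕b27⊕b30⊕b31 = 0⊕1⊕1⊕1⊕0⊕1⊕0⊕0⊕1⊕0⊕1⊕0⊕0⊕0⊕1⊕0 = 1
s4: b4⊕b5⊕b6⊕b7⊕b12⊕b13⊕b14⊕b15⊕b20⊕b21⊕b22⊕b23⊕b28⊕b29⊕b30⊕b31 = 0⊕1⊕1⊕1⊕1⊕1⊕0⊕0⊕1⊕1⊕1⊕0⊕0⊕0⊕1⊕0 = 1
s8: b8⊕b9⊕b10⊕b11⊕b12⊕b13⊕b14⊕b15⊕b24⊕b25⊕b26⊕b27⊕b28⊕b29⊕b30⊕b31 = 1⊕0⊕0⊕1⊕1⊕1⊕0⊕0⊕0⊕1⊕0⊕0⊕0⊕0⊕1⊕0 = 0
s16: b16⊕b17⊕b18⊕b19⊕b20⊕b21⊕b22⊕b23⊕b24⊕b25⊕b26⊕b27⊕b28⊕b29⊕b30⊕b31 = 1⊕0⊕1⊕0⊕1⊕1⊕1⊕0⊕0⊕1⊕0⊕0⊕0⊕0⊕1⊕0 = 1
Syndrome (s16...s1) = 10110 → position 22.
Overall parity (XOR of all 32 bits, including p0): 0⊕1⊕0⊕1⊕0⊕1⊕1⊕1⊕1⊕0⊕0⊕1⊕1⊕1⊕0⊕0⊕1⊕0⊕1⊕0⊕1⊕1⊕1⊕0⊕0⊕1⊕0⊕0⊕0⊕0⊕1⊕0 = 0
Overall=0, syndrome position=22 → double-bit error detected (uncorrectable).

double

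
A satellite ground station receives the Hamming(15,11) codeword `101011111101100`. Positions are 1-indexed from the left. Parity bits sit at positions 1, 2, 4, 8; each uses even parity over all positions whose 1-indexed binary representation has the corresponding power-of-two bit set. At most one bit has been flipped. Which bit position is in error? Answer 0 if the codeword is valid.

s1: b1⊕b3⊕b5⊕b7⊕b9⊕b11⊕b13⊕b15 = 1⊕1⊕1⊕1⊕1⊕0⊕1⊕0 = 0
s2: b2⊕b3⊕b6⊕b7⊕b10⊕b11⊕b14⊕b15 = 0⊕1⊕1⊕1⊕1⊕0⊕0⊕0 = 0
s4: b4⊕b5⊕b6⊕b7⊕b12⊕b13⊕b14⊕b15 = 0⊕1⊕1⊕1⊕1⊕1⊕0⊕0 = 1
s8: b8⊕b9⊕b10⊕b11⊕b12⊕b13⊕b14⊕b15 = 1⊕1⊕1⊕0⊕1⊕1⊕0⊕0 = 1
Syndrome (s8...s1) = 1100 → position 12.

12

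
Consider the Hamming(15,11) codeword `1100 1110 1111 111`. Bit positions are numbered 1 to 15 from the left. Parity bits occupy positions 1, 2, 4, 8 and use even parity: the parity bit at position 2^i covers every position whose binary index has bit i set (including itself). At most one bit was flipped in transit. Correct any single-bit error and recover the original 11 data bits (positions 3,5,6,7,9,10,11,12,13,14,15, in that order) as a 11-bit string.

s1: b1⊕b3⊕b5⊕b7⊕b9⊕b11⊕b13⊕b15 = 1⊕0⊕1⊕1⊕1⊕1⊕1⊕1 = 1
s2: b2⊕b3⊕b6⊕b7⊕b10⊕b11⊕b14⊕b15 = 1⊕0⊕1⊕1⊕1⊕1⊕1⊕1 = 1
s4: b4⊕b5⊕b6⊕b7⊕b12⊕b13⊕b14⊕b15 = 0⊕1⊕1⊕1⊕1⊕1⊕1⊕1 = 1
s8: b8⊕b9⊕b10⊕b11⊕b12⊕b13⊕b14⊕b15 = 0⊕1⊕1⊕1⊕1⊕1⊕1⊕1 = 1
Syndrome (s8...s1) = 1111 → position 15.
Flip bit 15: corrected codeword = 110011101111110
Data bits at positions 3,5,6,7,9,10,11,12,13,14,15: 01111111110

01111111110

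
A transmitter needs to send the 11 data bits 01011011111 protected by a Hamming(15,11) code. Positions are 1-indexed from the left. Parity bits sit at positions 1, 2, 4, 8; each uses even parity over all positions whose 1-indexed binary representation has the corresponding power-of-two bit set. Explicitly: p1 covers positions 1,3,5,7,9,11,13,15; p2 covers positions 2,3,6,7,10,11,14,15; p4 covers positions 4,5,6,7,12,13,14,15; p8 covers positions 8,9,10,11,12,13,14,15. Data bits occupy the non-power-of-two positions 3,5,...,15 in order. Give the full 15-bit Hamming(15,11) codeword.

000010101011111

Place data bits at non-power-of-two positions: b3=0, b5=1, b6=0, b7=1, b9=1, b10=0, b11=1, b12=1, b13=1, b14=1, b15=1.
p1 = XOR of data positions {3,5,7,9,11,13,15} = 0⊕1⊕1⊕1⊕1⊕1⊕1 = 0
p2 = XOR of data positions {3,6,7,10,11,14,15} = 0⊕0⊕1⊕0⊕1⊕1⊕1 = 0
p4 = XOR of data positions {5,6,7,12,13,14,15} = 1⊕0⊕1⊕1⊕1⊕1⊕1 = 0
p8 = XOR of data positions {9,10,11,12,13,14,15} = 1⊕0⊕1⊕1⊕1⊕1⊕1 = 0
Codeword b1..b15 = 000010101011111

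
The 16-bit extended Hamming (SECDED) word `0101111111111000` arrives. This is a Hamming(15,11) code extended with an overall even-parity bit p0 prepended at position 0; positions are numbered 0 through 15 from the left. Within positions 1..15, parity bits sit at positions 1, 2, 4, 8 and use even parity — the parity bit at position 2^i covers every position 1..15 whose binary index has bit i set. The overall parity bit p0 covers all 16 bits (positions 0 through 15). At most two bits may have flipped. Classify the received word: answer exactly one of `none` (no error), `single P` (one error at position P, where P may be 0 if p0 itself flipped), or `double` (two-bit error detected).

single 14

s1: b1⊕b3⊕b5⊕b7⊕b9⊕b11⊕b13⊕b15 = 1⊕1⊕1⊕1⊕1⊕1⊕0⊕0 = 0
s2: b2⊕b3⊕b6⊕b7⊕b10⊕b11⊕b14⊕b15 = 0⊕1⊕1⊕1⊕1⊕1⊕0⊕0 = 1
s4: b4⊕b5⊕b6⊕b7⊕b12⊕b13⊕b14⊕b15 = 1⊕1⊕1⊕1⊕1⊕0⊕0⊕0 = 1
s8: b8⊕b9⊕b10⊕b11⊕b12⊕b13⊕b14⊕b15 = 1⊕1⊕1⊕1⊕1⊕0⊕0⊕0 = 1
Syndrome (s8...s1) = 1110 → position 14.
Overall parity (XOR of all 16 bits, including p0): 0⊕1⊕0⊕1⊕1⊕1⊕1⊕1⊕1⊕1⊕1⊕1⊕1⊕0⊕0⊕0 = 1
Overall=1, syndrome position=14 → single-bit error at position 14.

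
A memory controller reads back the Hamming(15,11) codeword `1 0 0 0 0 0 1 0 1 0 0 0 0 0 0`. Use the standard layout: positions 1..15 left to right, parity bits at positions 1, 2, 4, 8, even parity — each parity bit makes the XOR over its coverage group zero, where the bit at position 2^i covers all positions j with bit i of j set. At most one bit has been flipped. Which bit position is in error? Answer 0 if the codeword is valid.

s1: b1⊕b3⊕b5⊕b7⊕b9⊕b11⊕b13⊕b15 = 1⊕0⊕0⊕1⊕1⊕0⊕0⊕0 = 1
s2: b2⊕b3⊕b6⊕b7⊕b10⊕b11⊕b14⊕b15 = 0⊕0⊕0⊕1⊕0⊕0⊕0⊕0 = 1
s4: b4⊕b5⊕b6⊕b7⊕b12⊕b13⊕b14⊕b15 = 0⊕0⊕0⊕1⊕0⊕0⊕0⊕0 = 1
s8: b8⊕b9⊕b10⊕b11⊕b12⊕b13⊕b14⊕b15 = 0⊕1⊕0⊕0⊕0⊕0⊕0⊕0 = 1
Syndrome (s8...s1) = 1111 → position 15.

15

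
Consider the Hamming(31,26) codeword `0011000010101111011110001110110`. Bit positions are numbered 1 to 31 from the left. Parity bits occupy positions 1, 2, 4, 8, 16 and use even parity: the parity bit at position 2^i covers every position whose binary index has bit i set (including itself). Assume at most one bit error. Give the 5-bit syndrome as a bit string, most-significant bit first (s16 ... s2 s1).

00010

s1: b1⊕b3⊕b5⊕b7⊕b9⊕b11⊕b13⊕b15⊕b17⊕b19⊕b21⊕b23⊕b25⊕b27⊕b29⊕b31 = 0⊕1⊕0⊕0⊕1⊕1⊕1⊕1⊕0⊕1⊕1⊕0⊕1⊕1⊕1⊕0 = 0
s2: b2⊕b3⊕b6⊕b7⊕b10⊕b11⊕b14⊕b15⊕b18⊕b19⊕b22⊕b23⊕b26⊕b27⊕b30⊕b31 = 0⊕1⊕0⊕0⊕0⊕1⊕1⊕1⊕1⊕1⊕0⊕0⊕1⊕1⊕1⊕0 = 1
s4: b4⊕b5⊕b6⊕b7⊕b12⊕b13⊕b14⊕b15⊕b20⊕b21⊕b22⊕b23⊕b28⊕b29⊕b30⊕b31 = 1⊕0⊕0⊕0⊕0⊕1⊕1⊕1⊕1⊕1⊕0⊕0⊕0⊕1⊕1⊕0 = 0
s8: b8⊕b9⊕b10⊕b11⊕b12⊕b13⊕b14⊕b15⊕b24⊕b25⊕b26⊕b27⊕b28⊕b29⊕b30⊕b31 = 0⊕1⊕0⊕1⊕0⊕1⊕1⊕1⊕0⊕1⊕1⊕1⊕0⊕1⊕1⊕0 = 0
s16: b16⊕b17⊕b18⊕b19⊕b20⊕b21⊕b22⊕b23⊕b24⊕b25⊕b26⊕b27⊕b28⊕b29⊕b30⊕b31 = 1⊕0⊕1⊕1⊕1⊕1⊕0⊕0⊕0⊕1⊕1⊕1⊕0⊕1⊕1⊕0 = 0
Syndrome (s16...s1) = 00010 → position 2.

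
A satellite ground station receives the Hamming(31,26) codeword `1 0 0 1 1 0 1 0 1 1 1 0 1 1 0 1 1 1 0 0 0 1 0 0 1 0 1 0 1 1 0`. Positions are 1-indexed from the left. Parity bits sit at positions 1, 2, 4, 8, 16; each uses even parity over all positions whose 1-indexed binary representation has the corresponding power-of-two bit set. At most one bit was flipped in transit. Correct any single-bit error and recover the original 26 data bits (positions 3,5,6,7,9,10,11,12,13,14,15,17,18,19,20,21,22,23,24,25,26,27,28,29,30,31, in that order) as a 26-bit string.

01011110110110001001010110

s1: b1⊕b3⊕b5⊕b7⊕b9⊕b11⊕b13⊕b15⊕b17⊕b19⊕b21⊕b23⊕b25⊕b27⊕b29⊕b31 = 1⊕0⊕1⊕1⊕1⊕1⊕1⊕0⊕1⊕0⊕0⊕0⊕1⊕1⊕1⊕0 = 0
s2: b2⊕b3⊕b6⊕b7⊕b10⊕b11⊕b14⊕b15⊕b18⊕b19⊕b22⊕b23⊕b26⊕b27⊕b30⊕b31 = 0⊕0⊕0⊕1⊕1⊕1⊕1⊕0⊕1⊕0⊕1⊕0⊕0⊕1⊕1⊕0 = 0
s4: b4⊕b5⊕b6⊕b7⊕b12⊕b13⊕b14⊕b15⊕b20⊕b21⊕b22⊕b23⊕b28⊕b29⊕b30⊕b31 = 1⊕1⊕0⊕1⊕0⊕1⊕1⊕0⊕0⊕0⊕1⊕0⊕0⊕1⊕1⊕0 = 0
s8: b8⊕b9⊕b10⊕b11⊕b12⊕b13⊕b14⊕b15⊕b24⊕b25⊕b26⊕b27⊕b28⊕b29⊕b30⊕b31 = 0⊕1⊕1⊕1⊕0⊕1⊕1⊕0⊕0⊕1⊕0⊕1⊕0⊕1⊕1⊕0 = 1
s16: b16⊕b17⊕b18⊕b19⊕b20⊕b21⊕b22⊕b23⊕b24⊕b25⊕b26⊕b27⊕b28⊕b29⊕b30⊕b31 = 1⊕1⊕1⊕0⊕0⊕0⊕1⊕0⊕0⊕1⊕0⊕1⊕0⊕1⊕1⊕0 = 0
Syndrome (s16...s1) = 01000 → position 8.
Flip bit 8: corrected codeword = 1001101111101101110001001010110
Data bits at positions 3,5,6,7,9,10,11,12,13,14,15,17,18,19,20,21,22,23,24,25,26,27,28,29,30,31: 01011110110110001001010110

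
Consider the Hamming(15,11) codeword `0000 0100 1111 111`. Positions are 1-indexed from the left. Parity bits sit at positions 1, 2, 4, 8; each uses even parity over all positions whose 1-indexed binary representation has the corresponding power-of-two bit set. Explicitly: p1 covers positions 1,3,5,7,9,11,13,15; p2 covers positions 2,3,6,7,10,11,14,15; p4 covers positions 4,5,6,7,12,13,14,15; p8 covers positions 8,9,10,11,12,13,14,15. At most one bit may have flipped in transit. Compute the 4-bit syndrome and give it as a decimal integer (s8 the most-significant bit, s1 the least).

14

s1: b1⊕b3⊕b5⊕b7⊕b9⊕b11⊕b13⊕b15 = 0⊕0⊕0⊕0⊕1⊕1⊕1⊕1 = 0
s2: b2⊕b3⊕b6⊕b7⊕b10⊕b11⊕b14⊕b15 = 0⊕0⊕1⊕0⊕1⊕1⊕1⊕1 = 1
s4: b4⊕b5⊕b6⊕b7⊕b12⊕b13⊕b14⊕b15 = 0⊕0⊕1⊕0⊕1⊕1⊕1⊕1 = 1
s8: b8⊕b9⊕b10⊕b11⊕b12⊕b13⊕b14⊕b15 = 0⊕1⊕1⊕1⊕1⊕1⊕1⊕1 = 1
Syndrome (s8...s1) = 1110 → position 14.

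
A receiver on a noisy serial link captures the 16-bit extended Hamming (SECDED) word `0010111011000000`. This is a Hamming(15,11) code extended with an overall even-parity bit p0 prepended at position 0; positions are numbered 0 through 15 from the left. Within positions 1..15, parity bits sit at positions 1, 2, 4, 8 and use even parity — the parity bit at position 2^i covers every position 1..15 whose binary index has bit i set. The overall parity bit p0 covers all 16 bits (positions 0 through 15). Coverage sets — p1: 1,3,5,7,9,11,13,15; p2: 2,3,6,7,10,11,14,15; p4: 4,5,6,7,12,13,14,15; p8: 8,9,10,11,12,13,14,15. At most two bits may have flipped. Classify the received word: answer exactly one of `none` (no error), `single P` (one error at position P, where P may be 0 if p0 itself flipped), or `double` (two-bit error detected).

s1: b1⊕b3⊕b5⊕b7⊕b9⊕b11⊕b13⊕b15 = 0⊕0⊕1⊕0⊕1⊕0⊕0⊕0 = 0
s2: b2⊕b3⊕b6⊕b7⊕b10⊕b11⊕b14⊕b15 = 1⊕0⊕1⊕0⊕0⊕0⊕0⊕0 = 0
s4: b4⊕b5⊕b6⊕b7⊕b12⊕b13⊕b14⊕b15 = 1⊕1⊕1⊕0⊕0⊕0⊕0⊕0 = 1
s8: b8⊕b9⊕b10⊕b11⊕b12⊕b13⊕b14⊕b15 = 1⊕1⊕0⊕0⊕0⊕0⊕0⊕0 = 0
Syndrome (s8...s1) = 0100 → position 4.
Overall parity (XOR of all 16 bits, including p0): 0⊕0⊕1⊕0⊕1⊕1⊕1⊕0⊕1⊕1⊕0⊕0⊕0⊕0⊕0⊕0 = 0
Overall=0, syndrome position=4 → double-bit error detected (uncorrectable).

double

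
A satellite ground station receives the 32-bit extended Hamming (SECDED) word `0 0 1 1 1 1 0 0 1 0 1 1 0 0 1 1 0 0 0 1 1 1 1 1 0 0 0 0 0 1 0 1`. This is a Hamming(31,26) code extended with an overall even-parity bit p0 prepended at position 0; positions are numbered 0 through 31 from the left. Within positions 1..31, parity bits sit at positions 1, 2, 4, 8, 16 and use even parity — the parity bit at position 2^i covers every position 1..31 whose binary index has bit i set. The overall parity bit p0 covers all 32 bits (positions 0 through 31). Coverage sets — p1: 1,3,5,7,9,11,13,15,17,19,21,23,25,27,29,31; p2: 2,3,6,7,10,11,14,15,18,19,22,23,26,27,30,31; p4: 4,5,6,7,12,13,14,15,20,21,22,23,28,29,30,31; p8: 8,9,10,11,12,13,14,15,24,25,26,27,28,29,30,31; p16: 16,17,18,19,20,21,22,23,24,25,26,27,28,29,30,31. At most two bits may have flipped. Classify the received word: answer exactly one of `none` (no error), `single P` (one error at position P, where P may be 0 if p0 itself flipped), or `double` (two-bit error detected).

s1: b1⊕b3⊕b5⊕b7⊕b9⊕b11⊕b13⊕b15⊕b17⊕b19⊕b21⊕b23⊕b25⊕b27⊕b29⊕b31 = 0⊕1⊕1⊕0⊕0⊕1⊕0⊕1⊕0⊕1⊕1⊕1⊕0⊕0⊕1⊕1 = 1
s2: b2⊕b3⊕b6⊕b7⊕b10⊕b11⊕b14⊕b15⊕b18⊕b19⊕b22⊕b23⊕b26⊕b27⊕b30⊕b31 = 1⊕1⊕0⊕0⊕1⊕1⊕1⊕1⊕0⊕1⊕1⊕1⊕0⊕0⊕0⊕1 = 0
s4: b4⊕b5⊕b6⊕b7⊕b12⊕b13⊕b14⊕b15⊕b20⊕b21⊕b22⊕b23⊕b28⊕b29⊕b30⊕b31 = 1⊕1⊕0⊕0⊕0⊕0⊕1⊕1⊕1⊕1⊕1⊕1⊕0⊕1⊕0⊕1 = 0
s8: b8⊕b9⊕b10⊕b11⊕b12⊕b13⊕b14⊕b15⊕b24⊕b25⊕b26⊕b27⊕b28⊕b29⊕b30⊕b31 = 1⊕0⊕1⊕1⊕0⊕0⊕1⊕1⊕0⊕0⊕0⊕0⊕0⊕1⊕0⊕1 = 1
s16: b16⊕b17⊕b18⊕b19⊕b20⊕b21⊕b22⊕b23⊕b24⊕b25⊕b26⊕b27⊕b28⊕b29⊕b30⊕b31 = 0⊕0⊕0⊕1⊕1⊕1⊕1⊕1⊕0⊕0⊕0⊕0⊕0⊕1⊕0⊕1 = 1
Syndrome (s16...s1) = 11001 → position 25.
Overall parity (XOR of all 32 bits, including p0): 0⊕0⊕1⊕1⊕1⊕1⊕0⊕0⊕1⊕0⊕1⊕1⊕0⊕0⊕1⊕1⊕0⊕0⊕0⊕1⊕1⊕1⊕1⊕1⊕0⊕0⊕0⊕0⊕0⊕1⊕0⊕1 = 0
Overall=0, syndrome position=25 → double-bit error detected (uncorrectable).

double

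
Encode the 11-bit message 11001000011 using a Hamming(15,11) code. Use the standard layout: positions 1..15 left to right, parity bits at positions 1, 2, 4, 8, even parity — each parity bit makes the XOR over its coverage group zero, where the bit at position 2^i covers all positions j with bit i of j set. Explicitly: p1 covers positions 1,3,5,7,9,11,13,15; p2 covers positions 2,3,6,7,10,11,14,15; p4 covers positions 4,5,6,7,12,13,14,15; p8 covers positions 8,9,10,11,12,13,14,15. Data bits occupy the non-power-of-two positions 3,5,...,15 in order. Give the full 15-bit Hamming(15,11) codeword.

011110011000011

Place data bits at non-power-of-two positions: b3=1, b5=1, b6=0, b7=0, b9=1, b10=0, b11=0, b12=0, b13=0, b14=1, b15=1.
p1 = XOR of data positions {3,5,7,9,11,13,15} = 1⊕1⊕0⊕1⊕0⊕0⊕1 = 0
p2 = XOR of data positions {3,6,7,10,11,14,15} = 1⊕0⊕0⊕0⊕0⊕1⊕1 = 1
p4 = XOR of data positions {5,6,7,12,13,14,15} = 1⊕0⊕0⊕0⊕0⊕1⊕1 = 1
p8 = XOR of data positions {9,10,11,12,13,14,15} = 1⊕0⊕0⊕0⊕0⊕1⊕1 = 1
Codeword b1..b15 = 011110011000011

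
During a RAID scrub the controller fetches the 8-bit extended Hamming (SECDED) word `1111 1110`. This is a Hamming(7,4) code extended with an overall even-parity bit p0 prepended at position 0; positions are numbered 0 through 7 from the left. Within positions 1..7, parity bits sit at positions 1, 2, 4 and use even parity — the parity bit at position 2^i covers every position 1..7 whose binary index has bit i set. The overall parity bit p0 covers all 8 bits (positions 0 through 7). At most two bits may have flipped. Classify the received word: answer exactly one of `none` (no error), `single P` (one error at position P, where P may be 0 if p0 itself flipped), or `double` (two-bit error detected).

single 7

s1: b1⊕b3⊕b5⊕b7 = 1⊕1⊕1⊕0 = 1
s2: b2⊕b3⊕b6⊕b7 = 1⊕1⊕1⊕0 = 1
s4: b4⊕b5⊕b6⊕b7 = 1⊕1⊕1⊕0 = 1
Syndrome (s4...s1) = 111 → position 7.
Overall parity (XOR of all 8 bits, including p0): 1⊕1⊕1⊕1⊕1⊕1⊕1⊕0 = 1
Overall=1, syndrome position=7 → single-bit error at position 7.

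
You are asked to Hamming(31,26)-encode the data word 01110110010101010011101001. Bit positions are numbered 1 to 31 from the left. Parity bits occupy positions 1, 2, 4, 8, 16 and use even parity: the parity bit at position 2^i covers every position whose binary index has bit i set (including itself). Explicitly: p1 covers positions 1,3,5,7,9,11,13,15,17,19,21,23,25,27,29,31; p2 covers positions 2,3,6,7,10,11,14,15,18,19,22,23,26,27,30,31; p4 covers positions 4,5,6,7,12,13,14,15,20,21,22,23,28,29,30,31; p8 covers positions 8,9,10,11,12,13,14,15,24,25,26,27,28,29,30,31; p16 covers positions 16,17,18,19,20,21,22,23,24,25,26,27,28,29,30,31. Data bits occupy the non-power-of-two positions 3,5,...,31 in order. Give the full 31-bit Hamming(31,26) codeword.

Place data bits at non-power-of-two positions: b3=0, b5=1, b6=1, b7=1, b9=0, b10=1, b11=1, b12=0, b13=0, b14=1, b15=0, b17=1, b18=0, b19=1, b20=0, b21=1, b22=0, b23=0, b24=1, b25=1, b26=1, b27=0, b28=1, b29=0, b30=0, b31=1.
p1 = XOR of data positions {3,5,7,9,11,13,15,17,19,21,23,25,27,29,31} = 0⊕1⊕1⊕0⊕1⊕0⊕0⊕1⊕1⊕1⊕0⊕1⊕0⊕0⊕1 = 0
p2 = XOR of data positions {3,6,7,10,11,14,15,18,19,22,23,26,27,30,31} = 0⊕1⊕1⊕1⊕1⊕1⊕0⊕0⊕1⊕0⊕0⊕1⊕0⊕0⊕1 = 0
p4 = XOR of data positions {5,6,7,12,13,14,15,20,21,22,23,28,29,30,31} = 1⊕1⊕1⊕0⊕0⊕1⊕0⊕0⊕1⊕0⊕0⊕1⊕0⊕0⊕1 = 1
p8 = XOR of data positions {9,10,11,12,13,14,15,24,25,26,27,28,29,30,31} = 0⊕1⊕1⊕0⊕0⊕1⊕0⊕1⊕1⊕1⊕0⊕1⊕0⊕0⊕1 = 0
p16 = XOR of data positions {17,18,19,20,21,22,23,24,25,26,27,28,29,30,31} = 1⊕0⊕1⊕0⊕1⊕0⊕0⊕1⊕1⊕1⊕0⊕1⊕0⊕0⊕1 = 0
Codeword b1..b31 = 0001111001100100101010011101001

0001111001100100101010011101001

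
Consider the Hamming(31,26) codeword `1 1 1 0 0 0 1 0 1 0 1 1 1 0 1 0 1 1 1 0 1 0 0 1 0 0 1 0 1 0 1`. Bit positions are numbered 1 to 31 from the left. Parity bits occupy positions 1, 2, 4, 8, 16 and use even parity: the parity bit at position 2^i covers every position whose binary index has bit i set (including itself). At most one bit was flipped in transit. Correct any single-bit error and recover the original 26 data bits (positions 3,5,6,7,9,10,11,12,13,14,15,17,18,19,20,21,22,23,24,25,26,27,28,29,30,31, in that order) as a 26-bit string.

s1: b1⊕b3⊕b5⊕b7⊕b9⊕b11⊕b13⊕b15⊕b17⊕b19⊕b21⊕b23⊕b25⊕b27⊕b29⊕b31 = 1⊕1⊕0⊕1⊕1⊕1⊕1⊕1⊕1⊕1⊕1⊕0⊕0⊕1⊕1⊕1 = 1
s2: b2⊕b3⊕b6⊕b7⊕b10⊕b11⊕b14⊕b15⊕b18⊕b19⊕b22⊕b23⊕b26⊕b27⊕b30⊕b31 = 1⊕1⊕0⊕1⊕0⊕1⊕0⊕1⊕1⊕1⊕0⊕0⊕0⊕1⊕0⊕1 = 1
s4: b4⊕b5⊕b6⊕b7⊕b12⊕b13⊕b14⊕b15⊕b20⊕b21⊕b22⊕b23⊕b28⊕b29⊕b30⊕b31 = 0⊕0⊕0⊕1⊕1⊕1⊕0⊕1⊕0⊕1⊕0⊕0⊕0⊕1⊕0⊕1 = 1
s8: b8⊕b9⊕b10⊕b11⊕b12⊕b13⊕b14⊕b15⊕b24⊕b25⊕b26⊕b27⊕b28⊕b29⊕b30⊕b31 = 0⊕1⊕0⊕1⊕1⊕1⊕0⊕1⊕1⊕0⊕0⊕1⊕0⊕1⊕0⊕1 = 1
s16: b16⊕b17⊕b18⊕b19⊕b20⊕b21⊕b22⊕b23⊕b24⊕b25⊕b26⊕b27⊕b28⊕b29⊕b30⊕b31 = 0⊕1⊕1⊕1⊕0⊕1⊕0⊕0⊕1⊕0⊕0⊕1⊕0⊕1⊕0⊕1 = 0
Syndrome (s16...s1) = 01111 → position 15.
Flip bit 15: corrected codeword = 1110001010111000111010010010101
Data bits at positions 3,5,6,7,9,10,11,12,13,14,15,17,18,19,20,21,22,23,24,25,26,27,28,29,30,31: 10011011100111010010010101

10011011100111010010010101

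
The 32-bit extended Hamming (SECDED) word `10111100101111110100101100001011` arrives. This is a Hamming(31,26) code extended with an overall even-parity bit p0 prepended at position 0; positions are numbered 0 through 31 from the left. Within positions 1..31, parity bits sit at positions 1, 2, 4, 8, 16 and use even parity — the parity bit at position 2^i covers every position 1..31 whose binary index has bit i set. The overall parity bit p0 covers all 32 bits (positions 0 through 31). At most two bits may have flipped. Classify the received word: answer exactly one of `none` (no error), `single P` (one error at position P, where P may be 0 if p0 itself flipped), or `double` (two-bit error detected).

s1: b1⊕b3⊕b5⊕b7⊕b9⊕b11⊕b13⊕b15⊕b17⊕b19⊕b21⊕b23⊕b25⊕b27⊕b29⊕b31 = 0⊕1⊕1⊕0⊕0⊕1⊕1⊕1⊕1⊕0⊕0⊕1⊕0⊕0⊕0⊕1 = 0
s2: b2⊕b3⊕b6⊕b7⊕b10⊕b11⊕b14⊕b15⊕b18⊕b19⊕b22⊕b23⊕b26⊕b27⊕b30⊕b31 = 1⊕1⊕0⊕0⊕1⊕1⊕1⊕1⊕0⊕0⊕1⊕1⊕0⊕0⊕1⊕1 = 0
s4: b4⊕b5⊕b6⊕b7⊕b12⊕b13⊕b14⊕b15⊕b20⊕b21⊕b22⊕b23⊕b28⊕b29⊕b30⊕b31 = 1⊕1⊕0⊕0⊕1⊕1⊕1⊕1⊕1⊕0⊕1⊕1⊕1⊕0⊕1⊕1 = 0
s8: b8⊕b9⊕b10⊕b11⊕b12⊕b13⊕b14⊕b15⊕b24⊕b25⊕b26⊕b27⊕b28⊕b29⊕b30⊕b31 = 1⊕0⊕1⊕1⊕1⊕1⊕1⊕1⊕0⊕0⊕0⊕0⊕1⊕0⊕1⊕1 = 0
s16: b16⊕b17⊕b18⊕b19⊕b20⊕b21⊕b22⊕b23⊕b24⊕b25⊕b26⊕b27⊕b28⊕b29⊕b30⊕b31 = 0⊕1⊕0⊕0⊕1⊕0⊕1⊕1⊕0⊕0⊕0⊕0⊕1⊕0⊕1⊕1 = 1
Syndrome (s16...s1) = 10000 → position 16.
Overall parity (XOR of all 32 bits, including p0): 1⊕0⊕1⊕1⊕1⊕1⊕0⊕0⊕1⊕0⊕1⊕1⊕1⊕1⊕1⊕1⊕0⊕1⊕0⊕0⊕1⊕0⊕1⊕1⊕0⊕0⊕0⊕0⊕1⊕0⊕1⊕1 = 1
Overall=1, syndrome position=16 → single-bit error at position 16.

single 16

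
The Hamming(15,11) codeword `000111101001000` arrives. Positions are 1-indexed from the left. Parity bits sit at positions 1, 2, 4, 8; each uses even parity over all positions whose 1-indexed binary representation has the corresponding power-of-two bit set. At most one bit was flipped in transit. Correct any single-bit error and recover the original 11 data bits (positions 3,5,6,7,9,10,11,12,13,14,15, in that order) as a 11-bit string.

00111001000

s1: b1⊕b3⊕b5⊕b7⊕b9⊕b11⊕b13⊕b15 = 0⊕0⊕1⊕1⊕1⊕0⊕0⊕0 = 1
s2: b2⊕b3⊕b6⊕b7⊕b10⊕b11⊕b14⊕b15 = 0⊕0⊕1⊕1⊕0⊕0⊕0⊕0 = 0
s4: b4⊕b5⊕b6⊕b7⊕b12⊕b13⊕b14⊕b15 = 1⊕1⊕1⊕1⊕1⊕0⊕0⊕0 = 1
s8: b8⊕b9⊕b10⊕b11⊕b12⊕b13⊕b14⊕b15 = 0⊕1⊕0⊕0⊕1⊕0⊕0⊕0 = 0
Syndrome (s8...s1) = 0101 → position 5.
Flip bit 5: corrected codeword = 000101101001000
Data bits at positions 3,5,6,7,9,10,11,12,13,14,15: 00111001000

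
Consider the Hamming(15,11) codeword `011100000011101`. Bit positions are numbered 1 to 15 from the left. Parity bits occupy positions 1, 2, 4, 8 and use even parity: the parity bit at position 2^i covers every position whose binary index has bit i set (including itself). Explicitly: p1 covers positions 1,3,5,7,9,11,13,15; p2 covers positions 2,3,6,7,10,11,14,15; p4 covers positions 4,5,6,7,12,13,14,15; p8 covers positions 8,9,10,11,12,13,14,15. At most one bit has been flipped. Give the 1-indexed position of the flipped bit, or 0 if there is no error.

s1: b1⊕b3⊕b5⊕b7⊕b9⊕b11⊕b13⊕b15 = 0⊕1⊕0⊕0⊕0⊕1⊕1⊕1 = 0
s2: b2⊕b3⊕b6⊕b7⊕b10⊕b11⊕b14⊕b15 = 1⊕1⊕0⊕0⊕0⊕1⊕0⊕1 = 0
s4: b4⊕b5⊕b6⊕b7⊕b12⊕b13⊕b14⊕b15 = 1⊕0⊕0⊕0⊕1⊕1⊕0⊕1 = 0
s8: b8⊕b9⊕b10⊕b11⊕b12⊕b13⊕b14⊕b15 = 0⊕0⊕0⊕1⊕1⊕1⊕0⊕1 = 0
Syndrome (s8...s1) = 0000 → position 0 (no error).

0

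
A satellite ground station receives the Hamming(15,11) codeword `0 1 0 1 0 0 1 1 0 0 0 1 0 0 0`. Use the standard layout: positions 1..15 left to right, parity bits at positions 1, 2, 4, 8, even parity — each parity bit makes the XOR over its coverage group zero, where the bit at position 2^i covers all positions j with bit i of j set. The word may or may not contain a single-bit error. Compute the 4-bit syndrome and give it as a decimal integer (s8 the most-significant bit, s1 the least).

s1: b1⊕b3⊕b5⊕b7⊕b9⊕b11⊕b13⊕b15 = 0⊕0⊕0⊕1⊕0⊕0⊕0⊕0 = 1
s2: b2⊕b3⊕b6⊕b7⊕b10⊕b11⊕b14⊕b15 = 1⊕0⊕0⊕1⊕0⊕0⊕0⊕0 = 0
s4: b4⊕b5⊕b6⊕b7⊕b12⊕b13⊕b14⊕b15 = 1⊕0⊕0⊕1⊕1⊕0⊕0⊕0 = 1
s8: b8⊕b9⊕b10⊕b11⊕b12⊕b13⊕b14⊕b15 = 1⊕0⊕0⊕0⊕1⊕0⊕0⊕0 = 0
Syndrome (s8...s1) = 0101 → position 5.

5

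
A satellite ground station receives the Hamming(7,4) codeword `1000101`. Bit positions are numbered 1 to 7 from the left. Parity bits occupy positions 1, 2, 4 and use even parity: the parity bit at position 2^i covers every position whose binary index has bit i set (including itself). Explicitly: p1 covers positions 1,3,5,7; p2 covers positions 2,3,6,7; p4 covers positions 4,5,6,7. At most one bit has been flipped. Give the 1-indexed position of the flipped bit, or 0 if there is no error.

3

s1: b1⊕b3⊕b5⊕b7 = 1⊕0⊕1⊕1 = 1
s2: b2⊕b3⊕b6⊕b7 = 0⊕0⊕0⊕1 = 1
s4: b4⊕b5⊕b6⊕b7 = 0⊕1⊕0⊕1 = 0
Syndrome (s4...s1) = 011 → position 3.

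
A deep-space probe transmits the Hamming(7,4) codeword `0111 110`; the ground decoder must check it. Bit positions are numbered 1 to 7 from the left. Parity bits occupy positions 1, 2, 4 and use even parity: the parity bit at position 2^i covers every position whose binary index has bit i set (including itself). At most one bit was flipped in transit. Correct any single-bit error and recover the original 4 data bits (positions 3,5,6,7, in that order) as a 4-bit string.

1100

s1: b1⊕b3⊕b5⊕b7 = 0⊕1⊕1⊕0 = 0
s2: b2⊕b3⊕b6⊕b7 = 1⊕1⊕1⊕0 = 1
s4: b4⊕b5⊕b6⊕b7 = 1⊕1⊕1⊕0 = 1
Syndrome (s4...s1) = 110 → position 6.
Flip bit 6: corrected codeword = 0111100
Data bits at positions 3,5,6,7: 1100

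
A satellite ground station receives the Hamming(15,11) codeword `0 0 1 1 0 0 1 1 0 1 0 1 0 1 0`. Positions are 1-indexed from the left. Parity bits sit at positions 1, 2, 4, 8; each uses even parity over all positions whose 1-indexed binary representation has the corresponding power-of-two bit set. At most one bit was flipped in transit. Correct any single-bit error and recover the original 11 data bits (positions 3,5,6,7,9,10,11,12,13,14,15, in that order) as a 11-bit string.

s1: b1⊕b3⊕b5⊕b7⊕b9⊕b11⊕b13⊕b15 = 0⊕1⊕0⊕1⊕0⊕0⊕0⊕0 = 0
s2: b2⊕b3⊕b6⊕b7⊕b10⊕b11⊕b14⊕b15 = 0⊕1⊕0⊕1⊕1⊕0⊕1⊕0 = 0
s4: b4⊕b5⊕b6⊕b7⊕b12⊕b13⊕b14⊕b15 = 1⊕0⊕0⊕1⊕1⊕0⊕1⊕0 = 0
s8: b8⊕b9⊕b10⊕b11⊕b12⊕b13⊕b14⊕b15 = 1⊕0⊕1⊕0⊕1⊕0⊕1⊕0 = 0
Syndrome (s8...s1) = 0000 → position 0 (no error).
No correction needed.
Data bits at positions 3,5,6,7,9,10,11,12,13,14,15: 10010101010

10010101010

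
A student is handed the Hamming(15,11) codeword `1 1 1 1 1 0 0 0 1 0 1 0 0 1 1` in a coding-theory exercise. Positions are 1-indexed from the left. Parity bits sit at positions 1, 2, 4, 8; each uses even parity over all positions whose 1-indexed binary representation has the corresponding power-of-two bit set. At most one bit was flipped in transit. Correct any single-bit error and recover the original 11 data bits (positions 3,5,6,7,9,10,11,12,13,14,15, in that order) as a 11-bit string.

11001010011

s1: b1⊕b3⊕b5⊕b7⊕b9⊕b11⊕b13⊕b15 = 1⊕1⊕1⊕0⊕1⊕1⊕0⊕1 = 0
s2: b2⊕b3⊕b6⊕b7⊕b10⊕b11⊕b14⊕b15 = 1⊕1⊕0⊕0⊕0⊕1⊕1⊕1 = 1
s4: b4⊕b5⊕b6⊕b7⊕b12⊕b13⊕b14⊕b15 = 1⊕1⊕0⊕0⊕0⊕0⊕1⊕1 = 0
s8: b8⊕b9⊕b10⊕b11⊕b12⊕b13⊕b14⊕b15 = 0⊕1⊕0⊕1⊕0⊕0⊕1⊕1 = 0
Syndrome (s8...s1) = 0010 → position 2.
Flip bit 2: corrected codeword = 101110001010011
Data bits at positions 3,5,6,7,9,10,11,12,13,14,15: 11001010011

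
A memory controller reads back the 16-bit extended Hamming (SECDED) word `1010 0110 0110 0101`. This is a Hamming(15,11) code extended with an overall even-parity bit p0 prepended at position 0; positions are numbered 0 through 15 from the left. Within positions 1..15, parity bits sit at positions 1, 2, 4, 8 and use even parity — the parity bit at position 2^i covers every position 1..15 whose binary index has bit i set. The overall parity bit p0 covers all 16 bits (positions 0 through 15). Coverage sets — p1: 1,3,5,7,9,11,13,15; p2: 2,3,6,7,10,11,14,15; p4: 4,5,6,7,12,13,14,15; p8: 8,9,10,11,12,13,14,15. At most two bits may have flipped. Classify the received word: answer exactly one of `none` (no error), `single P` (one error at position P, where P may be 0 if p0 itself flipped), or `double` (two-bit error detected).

s1: b1⊕b3⊕b5⊕b7⊕b9⊕b11⊕b13⊕b15 = 0⊕0⊕1⊕0⊕1⊕0⊕1⊕1 = 0
s2: b2⊕b3⊕b6⊕b7⊕b10⊕b11⊕b14⊕b15 = 1⊕0⊕1⊕0⊕1⊕0⊕0⊕1 = 0
s4: b4⊕b5⊕b6⊕b7⊕b12⊕b13⊕b14⊕b15 = 0⊕1⊕1⊕0⊕0⊕1⊕0⊕1 = 0
s8: b8⊕b9⊕b10⊕b11⊕b12⊕b13⊕b14⊕b15 = 0⊕1⊕1⊕0⊕0⊕1⊕0⊕1 = 0
Syndrome (s8...s1) = 0000 → position 0 (no error).
Overall parity (XOR of all 16 bits, including p0): 1⊕0⊕1⊕0⊕0⊕1⊕1⊕0⊕0⊕1⊕1⊕0⊕0⊕1⊕0⊕1 = 0
Overall=0, syndrome position=0 → no error.

none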